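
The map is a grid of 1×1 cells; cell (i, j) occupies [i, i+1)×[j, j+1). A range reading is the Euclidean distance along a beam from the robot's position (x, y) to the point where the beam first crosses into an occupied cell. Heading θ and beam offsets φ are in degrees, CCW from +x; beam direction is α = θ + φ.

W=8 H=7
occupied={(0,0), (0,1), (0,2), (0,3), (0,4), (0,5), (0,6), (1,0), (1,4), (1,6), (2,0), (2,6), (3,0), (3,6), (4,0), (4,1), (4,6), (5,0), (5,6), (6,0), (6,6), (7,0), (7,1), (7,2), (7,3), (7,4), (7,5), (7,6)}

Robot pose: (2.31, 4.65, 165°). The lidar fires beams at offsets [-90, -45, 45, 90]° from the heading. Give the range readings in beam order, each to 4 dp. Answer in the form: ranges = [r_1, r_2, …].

ranges = [1.3976, 1.5588, 0.3580, 3.7788]

beam 1: φ=-90°, α=75°
  d=(0.2588,0.9659)  start (2,4)  tX=2.6660 tY=0.3623  stride 1/|dx|=3.8637 1/|dy|=1.0353
    cross y-line → (2,5), t=0.3623
    cross y-line → (2,6), t=1.3976 (wall)
  → r_1 = 1.3976
beam 2: φ=-45°, α=120°
  d=(-0.5000,0.8660)  start (2,4)  tX=0.6200 tY=0.4041  stride 1/|dx|=2.0000 1/|dy|=1.1547
    cross y-line → (2,5), t=0.4041
    cross x-line → (1,5), t=0.6200
    cross y-line → (1,6), t=1.5588 (wall)
  → r_2 = 1.5588
beam 3: φ=45°, α=210°
  d=(-0.8660,-0.5000)  start (2,4)  tX=0.3580 tY=1.3000  stride 1/|dx|=1.1547 1/|dy|=2.0000
    cross x-line → (1,4), t=0.3580 (wall)
  → r_3 = 0.3580
beam 4: φ=90°, α=255°
  d=(-0.2588,-0.9659)  start (2,4)  tX=1.1977 tY=0.6729  stride 1/|dx|=3.8637 1/|dy|=1.0353
    cross y-line → (2,3), t=0.6729
    cross x-line → (1,3), t=1.1977
    cross y-line → (1,2), t=1.7082
    cross y-line → (1,1), t=2.7435
    cross y-line → (1,0), t=3.7788 (wall)
  → r_4 = 3.7788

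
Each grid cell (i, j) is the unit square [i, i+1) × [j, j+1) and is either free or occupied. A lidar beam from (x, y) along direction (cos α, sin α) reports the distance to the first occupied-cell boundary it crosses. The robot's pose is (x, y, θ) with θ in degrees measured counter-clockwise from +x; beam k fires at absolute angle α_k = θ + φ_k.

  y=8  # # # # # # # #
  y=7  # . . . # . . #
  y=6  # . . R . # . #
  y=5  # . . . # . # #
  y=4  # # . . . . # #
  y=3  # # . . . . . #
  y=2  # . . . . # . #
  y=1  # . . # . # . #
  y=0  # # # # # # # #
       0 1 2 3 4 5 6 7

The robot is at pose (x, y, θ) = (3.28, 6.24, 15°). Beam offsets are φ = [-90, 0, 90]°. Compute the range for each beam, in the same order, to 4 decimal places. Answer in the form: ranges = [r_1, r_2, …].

beam 1: φ=-90°, α=285°
  direction (0.2588, -0.9659); cell (3,6); t to first gridline: x 2.7819, y 0.2485 (then +3.8637 / +1.0353)
    (3,5) via y @ 0.2485
    (3,4) via y @ 1.2837
    (3,3) via y @ 2.3190
    (4,3) via x @ 2.7819
    (4,2) via y @ 3.3543
    (4,1) via y @ 4.3896
    (4,0) via y @ 5.4248  # hit
  → r_1 = 5.4248
beam 2: φ=0°, α=15°
  direction (0.9659, 0.2588); cell (3,6); t to first gridline: x 0.7454, y 2.9364 (then +1.0353 / +3.8637)
    (4,6) via x @ 0.7454
    (5,6) via x @ 1.7807  # hit
  → r_2 = 1.7807
beam 3: φ=90°, α=105°
  direction (-0.2588, 0.9659); cell (3,6); t to first gridline: x 1.0818, y 0.7868 (then +3.8637 / +1.0353)
    (3,7) via y @ 0.7868
    (2,7) via x @ 1.0818
    (2,8) via y @ 1.8221  # hit
  → r_3 = 1.8221

ranges = [5.4248, 1.7807, 1.8221]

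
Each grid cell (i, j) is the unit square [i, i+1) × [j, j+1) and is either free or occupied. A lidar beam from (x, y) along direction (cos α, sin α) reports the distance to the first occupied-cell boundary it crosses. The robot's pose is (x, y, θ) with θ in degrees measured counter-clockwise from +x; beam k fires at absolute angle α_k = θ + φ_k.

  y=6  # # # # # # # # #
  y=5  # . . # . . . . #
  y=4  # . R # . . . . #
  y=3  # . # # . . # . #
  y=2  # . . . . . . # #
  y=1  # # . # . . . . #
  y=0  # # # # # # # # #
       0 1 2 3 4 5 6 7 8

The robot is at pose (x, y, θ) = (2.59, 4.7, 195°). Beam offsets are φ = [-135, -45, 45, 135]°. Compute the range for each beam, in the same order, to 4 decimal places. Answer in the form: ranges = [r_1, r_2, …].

beam 1: φ=-135°, α=60°
  direction (0.5000, 0.8660); cell (2,4); t to first gridline: x 0.8200, y 0.3464 (then +2.0000 / +1.1547)
    (2,5) via y @ 0.3464
    (3,5) via x @ 0.8200  # hit
  → r_1 = 0.8200
beam 2: φ=-45°, α=150°
  direction (-0.8660, 0.5000); cell (2,4); t to first gridline: x 0.6813, y 0.6000 (then +1.1547 / +2.0000)
    (2,5) via y @ 0.6000
    (1,5) via x @ 0.6813
    (0,5) via x @ 1.8360  # hit
  → r_2 = 1.8360
beam 3: φ=45°, α=240°
  direction (-0.5000, -0.8660); cell (2,4); t to first gridline: x 1.1800, y 0.8083 (then +2.0000 / +1.1547)
    (2,3) via y @ 0.8083  # hit
  → r_3 = 0.8083
beam 4: φ=135°, α=330°
  direction (0.8660, -0.5000); cell (2,4); t to first gridline: x 0.4734, y 1.4000 (then +1.1547 / +2.0000)
    (3,4) via x @ 0.4734  # hit
  → r_4 = 0.4734

ranges = [0.8200, 1.8360, 0.8083, 0.4734]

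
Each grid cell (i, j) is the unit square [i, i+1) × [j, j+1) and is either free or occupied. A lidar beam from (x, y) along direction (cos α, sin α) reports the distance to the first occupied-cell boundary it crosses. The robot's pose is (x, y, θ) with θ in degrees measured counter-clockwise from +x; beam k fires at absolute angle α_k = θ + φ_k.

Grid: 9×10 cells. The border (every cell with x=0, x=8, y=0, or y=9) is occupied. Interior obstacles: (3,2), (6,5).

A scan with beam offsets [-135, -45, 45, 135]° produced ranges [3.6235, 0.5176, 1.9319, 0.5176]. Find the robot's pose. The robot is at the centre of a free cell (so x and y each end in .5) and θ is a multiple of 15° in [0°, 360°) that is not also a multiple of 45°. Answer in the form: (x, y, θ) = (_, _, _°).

Candidates: 54 free-cell centres × 16 headings = 864 poses. Raycast each; keep the one whose scan matches to 4 dp.
  (1.5, 6.5, 120°): beam 1 = 4.6587 ≠ 3.6235 ✗
  (5.5, 3.5, 255°): beam 1 = 6.3509 ≠ 3.6235 ✗
  (6.5, 6.5, 345°): beam 1 = 6.3509 ≠ 3.6235 ✗
  …
  (7.5, 5.5, 240°): r_1=3.6235, r_2=0.5176, r_3=1.9319, r_4=0.5176 — all match ✓
Only this pose fits every beam.

(x, y, θ) = (7.5, 5.5, 240°)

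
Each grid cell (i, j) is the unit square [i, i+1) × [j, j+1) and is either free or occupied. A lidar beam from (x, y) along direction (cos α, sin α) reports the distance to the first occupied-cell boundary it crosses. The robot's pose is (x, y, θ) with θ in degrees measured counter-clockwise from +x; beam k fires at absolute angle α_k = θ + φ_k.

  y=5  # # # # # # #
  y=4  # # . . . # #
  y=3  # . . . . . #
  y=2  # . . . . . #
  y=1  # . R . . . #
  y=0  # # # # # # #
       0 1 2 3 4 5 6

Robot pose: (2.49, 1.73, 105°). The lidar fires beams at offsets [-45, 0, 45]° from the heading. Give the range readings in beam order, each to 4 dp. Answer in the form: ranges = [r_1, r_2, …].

beam 1: φ=-45°, α=60°
  d=(0.5000,0.8660)  start (2,1)  tX=1.0200 tY=0.3118  stride 1/|dx|=2.0000 1/|dy|=1.1547
    cross y-line → (2,2), t=0.3118
    cross x-line → (3,2), t=1.0200
    cross y-line → (3,3), t=1.4665
    cross y-line → (3,4), t=2.6212
    cross x-line → (4,4), t=3.0200
    cross y-line → (4,5), t=3.7759 (wall)
  → r_1 = 3.7759
beam 2: φ=0°, α=105°
  d=(-0.2588,0.9659)  start (2,1)  tX=1.8932 tY=0.2795  stride 1/|dx|=3.8637 1/|dy|=1.0353
    cross y-line → (2,2), t=0.2795
    cross y-line → (2,3), t=1.3148
    cross x-line → (1,3), t=1.8932
    cross y-line → (1,4), t=2.3501 (wall)
  → r_2 = 2.3501
beam 3: φ=45°, α=150°
  d=(-0.8660,0.5000)  start (2,1)  tX=0.5658 tY=0.5400  stride 1/|dx|=1.1547 1/|dy|=2.0000
    cross y-line → (2,2), t=0.5400
    cross x-line → (1,2), t=0.5658
    cross x-line → (0,2), t=1.7205 (wall)
  → r_3 = 1.7205

ranges = [3.7759, 2.3501, 1.7205]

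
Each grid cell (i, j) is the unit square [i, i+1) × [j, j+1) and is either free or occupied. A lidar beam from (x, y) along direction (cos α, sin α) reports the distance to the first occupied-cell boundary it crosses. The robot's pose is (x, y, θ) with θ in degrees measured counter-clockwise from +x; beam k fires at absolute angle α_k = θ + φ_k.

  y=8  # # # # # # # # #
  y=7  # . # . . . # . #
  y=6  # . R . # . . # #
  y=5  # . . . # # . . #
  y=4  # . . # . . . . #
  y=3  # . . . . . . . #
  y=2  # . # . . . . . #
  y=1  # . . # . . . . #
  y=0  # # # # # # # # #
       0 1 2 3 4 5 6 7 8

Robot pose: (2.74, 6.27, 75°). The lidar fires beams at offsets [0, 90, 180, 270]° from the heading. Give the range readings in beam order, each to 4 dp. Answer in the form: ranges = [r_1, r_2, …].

ranges = [0.7558, 1.8014, 5.4559, 1.3044]

beam 1: φ=0°, α=75°
  dir = (cos 75°, sin 75°) = (0.2588, 0.9659); from cell (2,6)
  next x-line at t=1.0046, next y-line at t=0.7558; Δt_x=3.8637, Δt_y=1.0353
    y: enter (2,7) at t=0.7558 ← occupied
  → r_1 = 0.7558
beam 2: φ=90°, α=165°
  dir = (cos 165°, sin 165°) = (-0.9659, 0.2588); from cell (2,6)
  next x-line at t=0.7661, next y-line at t=2.8205; Δt_x=1.0353, Δt_y=3.8637
    x: enter (1,6) at t=0.7661
    x: enter (0,6) at t=1.8014 ← occupied
  → r_2 = 1.8014
beam 3: φ=180°, α=255°
  dir = (cos 255°, sin 255°) = (-0.2588, -0.9659); from cell (2,6)
  next x-line at t=2.8591, next y-line at t=0.2795; Δt_x=3.8637, Δt_y=1.0353
    y: enter (2,5) at t=0.2795
    y: enter (2,4) at t=1.3148
    y: enter (2,3) at t=2.3501
    x: enter (1,3) at t=2.8591
    y: enter (1,2) at t=3.3854
    y: enter (1,1) at t=4.4206
    y: enter (1,0) at t=5.4559 ← occupied
  → r_3 = 5.4559
beam 4: φ=270°, α=345°
  dir = (cos 345°, sin 345°) = (0.9659, -0.2588); from cell (2,6)
  next x-line at t=0.2692, next y-line at t=1.0432; Δt_x=1.0353, Δt_y=3.8637
    x: enter (3,6) at t=0.2692
    y: enter (3,5) at t=1.0432
    x: enter (4,5) at t=1.3044 ← occupied
  → r_4 = 1.3044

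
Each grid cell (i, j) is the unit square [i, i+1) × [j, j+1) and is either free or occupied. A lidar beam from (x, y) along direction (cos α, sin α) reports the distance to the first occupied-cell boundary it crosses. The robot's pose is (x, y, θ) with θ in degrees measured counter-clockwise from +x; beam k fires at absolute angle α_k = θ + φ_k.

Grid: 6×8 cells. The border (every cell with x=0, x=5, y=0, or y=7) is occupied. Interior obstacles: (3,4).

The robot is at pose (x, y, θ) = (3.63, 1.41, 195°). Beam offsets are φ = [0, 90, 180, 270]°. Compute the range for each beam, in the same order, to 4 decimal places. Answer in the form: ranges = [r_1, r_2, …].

ranges = [1.5841, 0.4245, 1.4183, 5.7872]

beam 1: φ=0°, α=195°
  d=(-0.9659,-0.2588)  start (3,1)  tX=0.6522 tY=1.5841  stride 1/|dx|=1.0353 1/|dy|=3.8637
    cross x-line → (2,1), t=0.6522
    cross y-line → (2,0), t=1.5841 (wall)
  → r_1 = 1.5841
beam 2: φ=90°, α=285°
  d=(0.2588,-0.9659)  start (3,1)  tX=1.4296 tY=0.4245  stride 1/|dx|=3.8637 1/|dy|=1.0353
    cross y-line → (3,0), t=0.4245 (wall)
  → r_2 = 0.4245
beam 3: φ=180°, α=15°
  d=(0.9659,0.2588)  start (3,1)  tX=0.3831 tY=2.2796  stride 1/|dx|=1.0353 1/|dy|=3.8637
    cross x-line → (4,1), t=0.3831
    cross x-line → (5,1), t=1.4183 (wall)
  → r_3 = 1.4183
beam 4: φ=270°, α=105°
  d=(-0.2588,0.9659)  start (3,1)  tX=2.4341 tY=0.6108  stride 1/|dx|=3.8637 1/|dy|=1.0353
    cross y-line → (3,2), t=0.6108
    cross y-line → (3,3), t=1.6461
    cross x-line → (2,3), t=2.4341
    cross y-line → (2,4), t=2.6814
    cross y-line → (2,5), t=3.7166
    cross y-line → (2,6), t=4.7519
    cross y-line → (2,7), t=5.7872 (wall)
  → r_4 = 5.7872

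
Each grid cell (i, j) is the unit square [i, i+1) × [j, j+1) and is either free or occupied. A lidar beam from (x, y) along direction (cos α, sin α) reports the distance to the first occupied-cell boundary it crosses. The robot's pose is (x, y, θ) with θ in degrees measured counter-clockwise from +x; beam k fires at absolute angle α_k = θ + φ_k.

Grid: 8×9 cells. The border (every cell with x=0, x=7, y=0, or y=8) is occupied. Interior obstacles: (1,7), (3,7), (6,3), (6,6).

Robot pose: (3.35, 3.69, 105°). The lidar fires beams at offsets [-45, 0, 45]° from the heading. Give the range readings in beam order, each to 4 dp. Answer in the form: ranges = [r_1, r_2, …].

ranges = [4.9768, 4.4620, 2.7135]

beam 1: φ=-45°, α=60°
  d=(0.5000,0.8660)  start (3,3)  tX=1.3000 tY=0.3580  stride 1/|dx|=2.0000 1/|dy|=1.1547
    cross y-line → (3,4), t=0.3580
    cross x-line → (4,4), t=1.3000
    cross y-line → (4,5), t=1.5127
    cross y-line → (4,6), t=2.6674
    cross x-line → (5,6), t=3.3000
    cross y-line → (5,7), t=3.8221
    cross y-line → (5,8), t=4.9768 (wall)
  → r_1 = 4.9768
beam 2: φ=0°, α=105°
  d=(-0.2588,0.9659)  start (3,3)  tX=1.3523 tY=0.3209  stride 1/|dx|=3.8637 1/|dy|=1.0353
    cross y-line → (3,4), t=0.3209
    cross x-line → (2,4), t=1.3523
    cross y-line → (2,5), t=1.3562
    cross y-line → (2,6), t=2.3915
    cross y-line → (2,7), t=3.4268
    cross y-line → (2,8), t=4.4620 (wall)
  → r_2 = 4.4620
beam 3: φ=45°, α=150°
  d=(-0.8660,0.5000)  start (3,3)  tX=0.4041 tY=0.6200  stride 1/|dx|=1.1547 1/|dy|=2.0000
    cross x-line → (2,3), t=0.4041
    cross y-line → (2,4), t=0.6200
    cross x-line → (1,4), t=1.5588
    cross y-line → (1,5), t=2.6200
    cross x-line → (0,5), t=2.7135 (wall)
  → r_3 = 2.7135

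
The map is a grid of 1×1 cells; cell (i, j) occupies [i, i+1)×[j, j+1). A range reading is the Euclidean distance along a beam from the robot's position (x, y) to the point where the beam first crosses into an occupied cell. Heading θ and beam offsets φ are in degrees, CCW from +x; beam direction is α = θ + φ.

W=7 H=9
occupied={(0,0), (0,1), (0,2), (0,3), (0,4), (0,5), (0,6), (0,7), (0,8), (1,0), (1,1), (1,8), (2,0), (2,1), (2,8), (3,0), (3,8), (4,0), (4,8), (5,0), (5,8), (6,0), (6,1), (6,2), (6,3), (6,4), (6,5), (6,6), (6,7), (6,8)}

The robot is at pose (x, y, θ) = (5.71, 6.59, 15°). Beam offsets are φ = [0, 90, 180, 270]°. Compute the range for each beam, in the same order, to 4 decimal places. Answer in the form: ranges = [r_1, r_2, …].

beam 1: φ=0°, α=15°
  direction (0.9659, 0.2588); cell (5,6); t to first gridline: x 0.3002, y 1.5841 (then +1.0353 / +3.8637)
    (6,6) via x @ 0.3002  # hit
  → r_1 = 0.3002
beam 2: φ=90°, α=105°
  direction (-0.2588, 0.9659); cell (5,6); t to first gridline: x 2.7432, y 0.4245 (then +3.8637 / +1.0353)
    (5,7) via y @ 0.4245
    (5,8) via y @ 1.4597  # hit
  → r_2 = 1.4597
beam 3: φ=180°, α=195°
  direction (-0.9659, -0.2588); cell (5,6); t to first gridline: x 0.7350, y 2.2796 (then +1.0353 / +3.8637)
    (4,6) via x @ 0.7350
    (3,6) via x @ 1.7703
    (3,5) via y @ 2.2796
    (2,5) via x @ 2.8056
    (1,5) via x @ 3.8409
    (0,5) via x @ 4.8762  # hit
  → r_3 = 4.8762
beam 4: φ=270°, α=285°
  direction (0.2588, -0.9659); cell (5,6); t to first gridline: x 1.1205, y 0.6108 (then +3.8637 / +1.0353)
    (5,5) via y @ 0.6108
    (6,5) via x @ 1.1205  # hit
  → r_4 = 1.1205

ranges = [0.3002, 1.4597, 4.8762, 1.1205]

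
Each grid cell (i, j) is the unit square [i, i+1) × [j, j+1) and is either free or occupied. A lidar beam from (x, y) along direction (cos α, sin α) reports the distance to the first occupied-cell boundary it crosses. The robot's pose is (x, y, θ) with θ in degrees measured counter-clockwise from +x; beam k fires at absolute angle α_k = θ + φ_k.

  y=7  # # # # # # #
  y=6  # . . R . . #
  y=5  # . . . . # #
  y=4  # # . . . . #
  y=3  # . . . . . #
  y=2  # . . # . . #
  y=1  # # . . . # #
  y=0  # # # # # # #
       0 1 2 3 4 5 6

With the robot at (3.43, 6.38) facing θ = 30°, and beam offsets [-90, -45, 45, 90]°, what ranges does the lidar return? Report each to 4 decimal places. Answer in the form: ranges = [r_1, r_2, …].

beam 1: φ=-90°, α=300°
  d=(0.5000,-0.8660)  start (3,6)  tX=1.1400 tY=0.4388  stride 1/|dx|=2.0000 1/|dy|=1.1547
    cross y-line → (3,5), t=0.4388
    cross x-line → (4,5), t=1.1400
    cross y-line → (4,4), t=1.5935
    cross y-line → (4,3), t=2.7482
    cross x-line → (5,3), t=3.1400
    cross y-line → (5,2), t=3.9029
    cross y-line → (5,1), t=5.0576 (wall)
  → r_1 = 5.0576
beam 2: φ=-45°, α=345°
  d=(0.9659,-0.2588)  start (3,6)  tX=0.5901 tY=1.4682  stride 1/|dx|=1.0353 1/|dy|=3.8637
    cross x-line → (4,6), t=0.5901
    cross y-line → (4,5), t=1.4682
    cross x-line → (5,5), t=1.6254 (wall)
  → r_2 = 1.6254
beam 3: φ=45°, α=75°
  d=(0.2588,0.9659)  start (3,6)  tX=2.2023 tY=0.6419  stride 1/|dx|=3.8637 1/|dy|=1.0353
    cross y-line → (3,7), t=0.6419 (wall)
  → r_3 = 0.6419
beam 4: φ=90°, α=120°
  d=(-0.5000,0.8660)  start (3,6)  tX=0.8600 tY=0.7159  stride 1/|dx|=2.0000 1/|dy|=1.1547
    cross y-line → (3,7), t=0.7159 (wall)
  → r_4 = 0.7159

ranges = [5.0576, 1.6254, 0.6419, 0.7159]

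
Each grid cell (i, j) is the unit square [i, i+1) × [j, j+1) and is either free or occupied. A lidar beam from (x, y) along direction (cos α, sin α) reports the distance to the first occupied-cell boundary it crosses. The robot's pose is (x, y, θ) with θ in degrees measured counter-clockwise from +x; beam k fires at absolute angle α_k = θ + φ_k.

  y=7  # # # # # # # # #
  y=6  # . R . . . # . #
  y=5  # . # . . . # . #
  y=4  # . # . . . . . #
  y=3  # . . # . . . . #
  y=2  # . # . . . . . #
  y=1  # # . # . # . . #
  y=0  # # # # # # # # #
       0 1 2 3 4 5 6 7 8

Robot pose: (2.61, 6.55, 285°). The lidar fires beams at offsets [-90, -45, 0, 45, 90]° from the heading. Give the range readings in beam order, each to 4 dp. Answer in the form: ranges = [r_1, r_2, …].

ranges = [1.6668, 0.6351, 0.5694, 6.2238, 1.7387]

beam 1: φ=-90°, α=195°
  cosα=-0.9659 sinα=-0.2588 | (2,6) | tMaxX 0.6315 tMaxY 2.1250 | tΔX 1.0353 tΔY 3.8637
    t=0.6315 [x] (1,6)
    t=1.6668 [x] (0,6) — stop
  → r_1 = 1.6668
beam 2: φ=-45°, α=240°
  cosα=-0.5000 sinα=-0.8660 | (2,6) | tMaxX 1.2200 tMaxY 0.6351 | tΔX 2.0000 tΔY 1.1547
    t=0.6351 [y] (2,5) — stop
  → r_2 = 0.6351
beam 3: φ=0°, α=285°
  cosα=0.2588 sinα=-0.9659 | (2,6) | tMaxX 1.5068 tMaxY 0.5694 | tΔX 3.8637 tΔY 1.0353
    t=0.5694 [y] (2,5) — stop
  → r_3 = 0.5694
beam 4: φ=45°, α=330°
  cosα=0.8660 sinα=-0.5000 | (2,6) | tMaxX 0.4503 tMaxY 1.1000 | tΔX 1.1547 tΔY 2.0000
    t=0.4503 [x] (3,6)
    t=1.1000 [y] (3,5)
    t=1.6050 [x] (4,5)
    t=2.7597 [x] (5,5)
    t=3.1000 [y] (5,4)
    t=3.9144 [x] (6,4)
    t=5.0691 [x] (7,4)
    t=5.1000 [y] (7,3)
    t=6.2238 [x] (8,3) — stop
  → r_4 = 6.2238
beam 5: φ=90°, α=15°
  cosα=0.9659 sinα=0.2588 | (2,6) | tMaxX 0.4038 tMaxY 1.7387 | tΔX 1.0353 tΔY 3.8637
    t=0.4038 [x] (3,6)
    t=1.4390 [x] (4,6)
    t=1.7387 [y] (4,7) — stop
  → r_5 = 1.7387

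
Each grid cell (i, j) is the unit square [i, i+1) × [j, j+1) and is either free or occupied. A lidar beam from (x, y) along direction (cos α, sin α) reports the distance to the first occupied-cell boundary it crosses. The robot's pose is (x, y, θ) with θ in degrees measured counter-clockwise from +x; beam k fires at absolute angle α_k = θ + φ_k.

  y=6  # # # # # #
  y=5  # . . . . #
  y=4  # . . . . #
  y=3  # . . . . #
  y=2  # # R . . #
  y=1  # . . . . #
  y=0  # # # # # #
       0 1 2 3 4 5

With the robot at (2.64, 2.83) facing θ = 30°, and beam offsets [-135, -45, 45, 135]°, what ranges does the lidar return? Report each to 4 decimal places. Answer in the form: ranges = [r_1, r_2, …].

ranges = [1.8946, 2.4433, 3.2818, 1.6979]

beam 1: φ=-135°, α=255°
  d=(-0.2588,-0.9659)  start (2,2)  tX=2.4728 tY=0.8593  stride 1/|dx|=3.8637 1/|dy|=1.0353
    cross y-line → (2,1), t=0.8593
    cross y-line → (2,0), t=1.8946 (wall)
  → r_1 = 1.8946
beam 2: φ=-45°, α=345°
  d=(0.9659,-0.2588)  start (2,2)  tX=0.3727 tY=3.2069  stride 1/|dx|=1.0353 1/|dy|=3.8637
    cross x-line → (3,2), t=0.3727
    cross x-line → (4,2), t=1.4080
    cross x-line → (5,2), t=2.4433 (wall)
  → r_2 = 2.4433
beam 3: φ=45°, α=75°
  d=(0.2588,0.9659)  start (2,2)  tX=1.3909 tY=0.1760  stride 1/|dx|=3.8637 1/|dy|=1.0353
    cross y-line → (2,3), t=0.1760
    cross y-line → (2,4), t=1.2113
    cross x-line → (3,4), t=1.3909
    cross y-line → (3,5), t=2.2465
    cross y-line → (3,6), t=3.2818 (wall)
  → r_3 = 3.2818
beam 4: φ=135°, α=165°
  d=(-0.9659,0.2588)  start (2,2)  tX=0.6626 tY=0.6568  stride 1/|dx|=1.0353 1/|dy|=3.8637
    cross y-line → (2,3), t=0.6568
    cross x-line → (1,3), t=0.6626
    cross x-line → (0,3), t=1.6979 (wall)
  → r_4 = 1.6979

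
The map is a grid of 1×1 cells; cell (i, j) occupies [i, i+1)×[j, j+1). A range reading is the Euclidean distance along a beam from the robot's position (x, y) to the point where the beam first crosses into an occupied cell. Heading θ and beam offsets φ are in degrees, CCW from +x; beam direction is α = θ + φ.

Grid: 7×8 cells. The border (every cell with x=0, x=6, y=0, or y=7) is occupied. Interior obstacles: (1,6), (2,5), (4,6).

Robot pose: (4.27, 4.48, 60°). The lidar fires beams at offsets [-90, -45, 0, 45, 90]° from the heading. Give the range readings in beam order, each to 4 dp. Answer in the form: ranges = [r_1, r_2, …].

ranges = [1.9976, 1.7910, 2.9098, 2.6089, 1.4665]

beam 1: φ=-90°, α=330°
  dir = (cos 330°, sin 330°) = (0.8660, -0.5000); from cell (4,4)
  next x-line at t=0.8429, next y-line at t=0.9600; Δt_x=1.1547, Δt_y=2.0000
    x: enter (5,4) at t=0.8429
    y: enter (5,3) at t=0.9600
    x: enter (6,3) at t=1.9976 ← occupied
  → r_1 = 1.9976
beam 2: φ=-45°, α=15°
  dir = (cos 15°, sin 15°) = (0.9659, 0.2588); from cell (4,4)
  next x-line at t=0.7558, next y-line at t=2.0091; Δt_x=1.0353, Δt_y=3.8637
    x: enter (5,4) at t=0.7558
    x: enter (6,4) at t=1.7910 ← occupied
  → r_2 = 1.7910
beam 3: φ=0°, α=60°
  dir = (cos 60°, sin 60°) = (0.5000, 0.8660); from cell (4,4)
  next x-line at t=1.4600, next y-line at t=0.6004; Δt_x=2.0000, Δt_y=1.1547
    y: enter (4,5) at t=0.6004
    x: enter (5,5) at t=1.4600
    y: enter (5,6) at t=1.7551
    y: enter (5,7) at t=2.9098 ← occupied
  → r_3 = 2.9098
beam 4: φ=45°, α=105°
  dir = (cos 105°, sin 105°) = (-0.2588, 0.9659); from cell (4,4)
  next x-line at t=1.0432, next y-line at t=0.5383; Δt_x=3.8637, Δt_y=1.0353
    y: enter (4,5) at t=0.5383
    x: enter (3,5) at t=1.0432
    y: enter (3,6) at t=1.5736
    y: enter (3,7) at t=2.6089 ← occupied
  → r_4 = 2.6089
beam 5: φ=90°, α=150°
  dir = (cos 150°, sin 150°) = (-0.8660, 0.5000); from cell (4,4)
  next x-line at t=0.3118, next y-line at t=1.0400; Δt_x=1.1547, Δt_y=2.0000
    x: enter (3,4) at t=0.3118
    y: enter (3,5) at t=1.0400
    x: enter (2,5) at t=1.4665 ← occupied
  → r_5 = 1.4665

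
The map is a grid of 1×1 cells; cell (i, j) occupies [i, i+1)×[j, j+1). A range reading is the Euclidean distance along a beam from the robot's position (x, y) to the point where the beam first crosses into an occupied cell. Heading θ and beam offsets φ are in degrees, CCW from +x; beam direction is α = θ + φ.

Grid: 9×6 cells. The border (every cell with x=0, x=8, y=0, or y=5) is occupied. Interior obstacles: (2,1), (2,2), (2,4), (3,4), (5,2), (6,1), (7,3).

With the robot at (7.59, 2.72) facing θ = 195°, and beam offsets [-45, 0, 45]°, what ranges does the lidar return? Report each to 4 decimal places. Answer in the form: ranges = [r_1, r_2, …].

ranges = [0.5600, 1.6461, 1.1800]

beam 1: φ=-45°, α=150°
  d=(-0.8660,0.5000)  start (7,2)  tX=0.6813 tY=0.5600  stride 1/|dx|=1.1547 1/|dy|=2.0000
    cross y-line → (7,3), t=0.5600 (wall)
  → r_1 = 0.5600
beam 2: φ=0°, α=195°
  d=(-0.9659,-0.2588)  start (7,2)  tX=0.6108 tY=2.7819  stride 1/|dx|=1.0353 1/|dy|=3.8637
    cross x-line → (6,2), t=0.6108
    cross x-line → (5,2), t=1.6461 (wall)
  → r_2 = 1.6461
beam 3: φ=45°, α=240°
  d=(-0.5000,-0.8660)  start (7,2)  tX=1.1800 tY=0.8314  stride 1/|dx|=2.0000 1/|dy|=1.1547
    cross y-line → (7,1), t=0.8314
    cross x-line → (6,1), t=1.1800 (wall)
  → r_3 = 1.1800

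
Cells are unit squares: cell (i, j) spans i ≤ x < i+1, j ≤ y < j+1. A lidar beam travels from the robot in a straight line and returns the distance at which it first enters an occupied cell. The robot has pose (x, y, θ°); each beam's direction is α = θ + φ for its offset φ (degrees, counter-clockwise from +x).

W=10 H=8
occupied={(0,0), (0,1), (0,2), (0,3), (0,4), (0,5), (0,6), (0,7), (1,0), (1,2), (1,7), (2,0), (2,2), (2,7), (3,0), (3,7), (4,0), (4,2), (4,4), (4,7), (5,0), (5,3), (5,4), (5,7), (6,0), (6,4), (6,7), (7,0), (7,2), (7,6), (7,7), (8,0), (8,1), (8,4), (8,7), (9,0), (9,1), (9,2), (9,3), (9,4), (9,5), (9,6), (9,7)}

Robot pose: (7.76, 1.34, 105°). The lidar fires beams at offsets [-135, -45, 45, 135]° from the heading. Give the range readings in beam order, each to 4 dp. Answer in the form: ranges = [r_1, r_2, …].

ranges = [0.2771, 0.4800, 3.1870, 0.3926]

beam 1: φ=-135°, α=330°
  cosα=0.8660 sinα=-0.5000 | (7,1) | tMaxX 0.2771 tMaxY 0.6800 | tΔX 1.1547 tΔY 2.0000
    t=0.2771 [x] (8,1) — stop
  → r_1 = 0.2771
beam 2: φ=-45°, α=60°
  cosα=0.5000 sinα=0.8660 | (7,1) | tMaxX 0.4800 tMaxY 0.7621 | tΔX 2.0000 tΔY 1.1547
    t=0.4800 [x] (8,1) — stop
  → r_2 = 0.4800
beam 3: φ=45°, α=150°
  cosα=-0.8660 sinα=0.5000 | (7,1) | tMaxX 0.8776 tMaxY 1.3200 | tΔX 1.1547 tΔY 2.0000
    t=0.8776 [x] (6,1)
    t=1.3200 [y] (6,2)
    t=2.0323 [x] (5,2)
    t=3.1870 [x] (4,2) — stop
  → r_3 = 3.1870
beam 4: φ=135°, α=240°
  cosα=-0.5000 sinα=-0.8660 | (7,1) | tMaxX 1.5200 tMaxY 0.3926 | tΔX 2.0000 tΔY 1.1547
    t=0.3926 [y] (7,0) — stop
  → r_4 = 0.3926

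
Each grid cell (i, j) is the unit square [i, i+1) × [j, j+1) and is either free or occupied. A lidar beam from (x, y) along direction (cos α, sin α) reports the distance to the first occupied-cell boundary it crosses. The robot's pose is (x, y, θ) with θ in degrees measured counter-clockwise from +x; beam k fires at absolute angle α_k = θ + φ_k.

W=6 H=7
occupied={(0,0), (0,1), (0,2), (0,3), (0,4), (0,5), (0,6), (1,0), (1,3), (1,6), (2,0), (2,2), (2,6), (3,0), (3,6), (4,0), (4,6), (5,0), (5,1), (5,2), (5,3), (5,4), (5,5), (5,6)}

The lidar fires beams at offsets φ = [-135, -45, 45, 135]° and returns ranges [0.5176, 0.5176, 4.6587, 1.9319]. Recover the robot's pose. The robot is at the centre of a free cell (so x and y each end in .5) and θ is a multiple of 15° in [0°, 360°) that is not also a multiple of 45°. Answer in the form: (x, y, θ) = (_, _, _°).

Candidates: 18 free-cell centres × 16 headings = 288 poses. Raycast each; keep the one whose scan matches to 4 dp.
  (4.5, 5.5, 150°): beam 3 = 3.6235 ≠ 4.6587 ✗
  (3.5, 3.5, 75°): beam 1 = 2.8868 ≠ 0.5176 ✗
  (2.5, 4.5, 165°): beam 1 = 2.8868 ≠ 0.5176 ✗
  (3.5, 2.5, 210°): beam 1 = 3.6235 ≠ 0.5176 ✗
  …
  (4.5, 1.5, 60°): r_1=0.5176, r_2=0.5176, r_3=4.6587, r_4=1.9319 — all match ✓
No second candidate reproduces the full scan.

(x, y, θ) = (4.5, 1.5, 60°)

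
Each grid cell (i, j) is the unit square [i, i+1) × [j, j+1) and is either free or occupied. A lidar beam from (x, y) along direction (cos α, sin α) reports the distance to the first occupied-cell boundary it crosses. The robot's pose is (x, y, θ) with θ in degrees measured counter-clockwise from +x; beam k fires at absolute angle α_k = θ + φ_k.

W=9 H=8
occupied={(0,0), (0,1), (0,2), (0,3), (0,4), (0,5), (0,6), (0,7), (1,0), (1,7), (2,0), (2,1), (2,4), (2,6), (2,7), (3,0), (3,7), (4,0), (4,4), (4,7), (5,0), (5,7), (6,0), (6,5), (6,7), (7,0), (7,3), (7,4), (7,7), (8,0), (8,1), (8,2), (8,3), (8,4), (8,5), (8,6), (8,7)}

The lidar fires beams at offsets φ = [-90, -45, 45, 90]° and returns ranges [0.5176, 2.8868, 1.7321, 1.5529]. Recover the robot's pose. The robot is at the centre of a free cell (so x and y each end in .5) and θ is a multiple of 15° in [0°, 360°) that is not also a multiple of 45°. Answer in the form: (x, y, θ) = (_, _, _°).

(x, y, θ) = (4.5, 5.5, 15°)

Candidates: 35 free-cell centres × 16 headings = 560 poses. Raycast each; keep the one whose scan matches to 4 dp.
  (3.5, 5.5, 60°): beam 1 = 1.0000 ≠ 0.5176 ✗
  (4.5, 1.5, 30°): beam 1 = 0.5774 ≠ 0.5176 ✗
  (7.5, 2.5, 150°): beam 1 = 0.5774 ≠ 0.5176 ✗
  (6.5, 3.5, 300°): beam 1 = 4.0415 ≠ 0.5176 ✗
  …
  (4.5, 5.5, 15°): r_1=0.5176, r_2=2.8868, r_3=1.7321, r_4=1.5529 — all match ✓
Only this pose fits every beam.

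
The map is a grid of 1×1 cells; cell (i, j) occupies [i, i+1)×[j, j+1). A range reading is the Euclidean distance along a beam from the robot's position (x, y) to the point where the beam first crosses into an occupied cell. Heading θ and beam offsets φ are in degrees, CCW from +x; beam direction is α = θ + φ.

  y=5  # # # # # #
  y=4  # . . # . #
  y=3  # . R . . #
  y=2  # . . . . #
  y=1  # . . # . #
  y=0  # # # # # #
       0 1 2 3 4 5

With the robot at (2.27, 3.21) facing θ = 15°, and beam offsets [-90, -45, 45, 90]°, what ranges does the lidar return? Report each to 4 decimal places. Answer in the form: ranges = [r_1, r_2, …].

beam 1: φ=-90°, α=285°
  direction (0.2588, -0.9659); cell (2,3); t to first gridline: x 2.8205, y 0.2174 (then +3.8637 / +1.0353)
    (2,2) via y @ 0.2174
    (2,1) via y @ 1.2527
    (2,0) via y @ 2.2880  # hit
  → r_1 = 2.2880
beam 2: φ=-45°, α=330°
  direction (0.8660, -0.5000); cell (2,3); t to first gridline: x 0.8429, y 0.4200 (then +1.1547 / +2.0000)
    (2,2) via y @ 0.4200
    (3,2) via x @ 0.8429
    (4,2) via x @ 1.9976
    (4,1) via y @ 2.4200
    (5,1) via x @ 3.1523  # hit
  → r_2 = 3.1523
beam 3: φ=45°, α=60°
  direction (0.5000, 0.8660); cell (2,3); t to first gridline: x 1.4600, y 0.9122 (then +2.0000 / +1.1547)
    (2,4) via y @ 0.9122
    (3,4) via x @ 1.4600  # hit
  → r_3 = 1.4600
beam 4: φ=90°, α=105°
  direction (-0.2588, 0.9659); cell (2,3); t to first gridline: x 1.0432, y 0.8179 (then +3.8637 / +1.0353)
    (2,4) via y @ 0.8179
    (1,4) via x @ 1.0432
    (1,5) via y @ 1.8531  # hit
  → r_4 = 1.8531

ranges = [2.2880, 3.1523, 1.4600, 1.8531]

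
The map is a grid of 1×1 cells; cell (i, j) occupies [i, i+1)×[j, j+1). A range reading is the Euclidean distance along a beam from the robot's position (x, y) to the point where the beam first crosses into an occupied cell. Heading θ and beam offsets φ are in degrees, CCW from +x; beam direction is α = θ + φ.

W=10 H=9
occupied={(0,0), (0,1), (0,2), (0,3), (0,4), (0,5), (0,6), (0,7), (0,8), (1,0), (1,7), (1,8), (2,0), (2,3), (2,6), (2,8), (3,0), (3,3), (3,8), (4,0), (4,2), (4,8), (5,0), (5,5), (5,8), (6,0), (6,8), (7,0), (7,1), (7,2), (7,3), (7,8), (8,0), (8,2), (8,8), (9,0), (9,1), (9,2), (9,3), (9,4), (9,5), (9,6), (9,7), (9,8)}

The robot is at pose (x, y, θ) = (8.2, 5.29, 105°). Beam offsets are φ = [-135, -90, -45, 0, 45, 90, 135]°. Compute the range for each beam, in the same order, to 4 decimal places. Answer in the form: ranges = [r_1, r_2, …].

ranges = [0.9238, 0.8282, 1.6000, 2.8056, 5.4200, 4.9842, 1.4896]

beam 1: φ=-135°, α=330°
  direction (0.8660, -0.5000); cell (8,5); t to first gridline: x 0.9238, y 0.5800 (then +1.1547 / +2.0000)
    (8,4) via y @ 0.5800
    (9,4) via x @ 0.9238  # hit
  → r_1 = 0.9238
beam 2: φ=-90°, α=15°
  direction (0.9659, 0.2588); cell (8,5); t to first gridline: x 0.8282, y 2.7432 (then +1.0353 / +3.8637)
    (9,5) via x @ 0.8282  # hit
  → r_2 = 0.8282
beam 3: φ=-45°, α=60°
  direction (0.5000, 0.8660); cell (8,5); t to first gridline: x 1.6000, y 0.8198 (then +2.0000 / +1.1547)
    (8,6) via y @ 0.8198
    (9,6) via x @ 1.6000  # hit
  → r_3 = 1.6000
beam 4: φ=0°, α=105°
  direction (-0.2588, 0.9659); cell (8,5); t to first gridline: x 0.7727, y 0.7350 (then +3.8637 / +1.0353)
    (8,6) via y @ 0.7350
    (7,6) via x @ 0.7727
    (7,7) via y @ 1.7703
    (7,8) via y @ 2.8056  # hit
  → r_4 = 2.8056
beam 5: φ=45°, α=150°
  direction (-0.8660, 0.5000); cell (8,5); t to first gridline: x 0.2309, y 1.4200 (then +1.1547 / +2.0000)
    (7,5) via x @ 0.2309
    (6,5) via x @ 1.3856
    (6,6) via y @ 1.4200
    (5,6) via x @ 2.5403
    (5,7) via y @ 3.4200
    (4,7) via x @ 3.6950
    (3,7) via x @ 4.8497
    (3,8) via y @ 5.4200  # hit
  → r_5 = 5.4200
beam 6: φ=90°, α=195°
  direction (-0.9659, -0.2588); cell (8,5); t to first gridline: x 0.2071, y 1.1205 (then +1.0353 / +3.8637)
    (7,5) via x @ 0.2071
    (7,4) via y @ 1.1205
    (6,4) via x @ 1.2423
    (5,4) via x @ 2.2776
    (4,4) via x @ 3.3129
    (3,4) via x @ 4.3482
    (3,3) via y @ 4.9842  # hit
  → r_6 = 4.9842
beam 7: φ=135°, α=240°
  direction (-0.5000, -0.8660); cell (8,5); t to first gridline: x 0.4000, y 0.3349 (then +2.0000 / +1.1547)
    (8,4) via y @ 0.3349
    (7,4) via x @ 0.4000
    (7,3) via y @ 1.4896  # hit
  → r_7 = 1.4896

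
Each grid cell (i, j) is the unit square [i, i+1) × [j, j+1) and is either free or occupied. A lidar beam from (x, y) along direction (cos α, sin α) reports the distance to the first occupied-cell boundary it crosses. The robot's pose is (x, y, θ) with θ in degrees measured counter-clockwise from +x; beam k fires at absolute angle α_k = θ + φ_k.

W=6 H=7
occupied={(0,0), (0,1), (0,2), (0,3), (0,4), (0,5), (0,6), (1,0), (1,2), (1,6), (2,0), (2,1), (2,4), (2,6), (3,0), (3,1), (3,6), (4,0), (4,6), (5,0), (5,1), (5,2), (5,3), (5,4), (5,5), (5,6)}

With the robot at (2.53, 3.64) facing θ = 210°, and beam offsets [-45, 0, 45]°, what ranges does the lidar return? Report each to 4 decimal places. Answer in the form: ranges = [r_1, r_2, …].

ranges = [1.5840, 1.2800, 1.6979]

beam 1: φ=-45°, α=165°
  direction (-0.9659, 0.2588); cell (2,3); t to first gridline: x 0.5487, y 1.3909 (then +1.0353 / +3.8637)
    (1,3) via x @ 0.5487
    (1,4) via y @ 1.3909
    (0,4) via x @ 1.5840  # hit
  → r_1 = 1.5840
beam 2: φ=0°, α=210°
  direction (-0.8660, -0.5000); cell (2,3); t to first gridline: x 0.6120, y 1.2800 (then +1.1547 / +2.0000)
    (1,3) via x @ 0.6120
    (1,2) via y @ 1.2800  # hit
  → r_2 = 1.2800
beam 3: φ=45°, α=255°
  direction (-0.2588, -0.9659); cell (2,3); t to first gridline: x 2.0478, y 0.6626 (then +3.8637 / +1.0353)
    (2,2) via y @ 0.6626
    (2,1) via y @ 1.6979  # hit
  → r_3 = 1.6979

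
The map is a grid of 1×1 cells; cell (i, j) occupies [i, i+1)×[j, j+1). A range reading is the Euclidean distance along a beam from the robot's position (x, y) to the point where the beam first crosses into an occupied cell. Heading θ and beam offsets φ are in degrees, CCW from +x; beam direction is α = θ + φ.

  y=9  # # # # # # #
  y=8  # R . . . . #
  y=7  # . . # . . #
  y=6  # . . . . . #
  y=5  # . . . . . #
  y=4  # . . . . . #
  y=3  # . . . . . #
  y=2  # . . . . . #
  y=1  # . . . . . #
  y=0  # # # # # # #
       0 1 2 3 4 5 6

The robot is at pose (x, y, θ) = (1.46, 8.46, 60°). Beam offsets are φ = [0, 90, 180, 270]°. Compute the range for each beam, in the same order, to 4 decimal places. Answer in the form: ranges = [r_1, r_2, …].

beam 1: φ=0°, α=60°
  cosα=0.5000 sinα=0.8660 | (1,8) | tMaxX 1.0800 tMaxY 0.6235 | tΔX 2.0000 tΔY 1.1547
    t=0.6235 [y] (1,9) — stop
  → r_1 = 0.6235
beam 2: φ=90°, α=150°
  cosα=-0.8660 sinα=0.5000 | (1,8) | tMaxX 0.5312 tMaxY 1.0800 | tΔX 1.1547 tΔY 2.0000
    t=0.5312 [x] (0,8) — stop
  → r_2 = 0.5312
beam 3: φ=180°, α=240°
  cosα=-0.5000 sinα=-0.8660 | (1,8) | tMaxX 0.9200 tMaxY 0.5312 | tΔX 2.0000 tΔY 1.1547
    t=0.5312 [y] (1,7)
    t=0.9200 [x] (0,7) — stop
  → r_3 = 0.9200
beam 4: φ=270°, α=330°
  cosα=0.8660 sinα=-0.5000 | (1,8) | tMaxX 0.6235 tMaxY 0.9200 | tΔX 1.1547 tΔY 2.0000
    t=0.6235 [x] (2,8)
    t=0.9200 [y] (2,7)
    t=1.7782 [x] (3,7) — stop
  → r_4 = 1.7782

ranges = [0.6235, 0.5312, 0.9200, 1.7782]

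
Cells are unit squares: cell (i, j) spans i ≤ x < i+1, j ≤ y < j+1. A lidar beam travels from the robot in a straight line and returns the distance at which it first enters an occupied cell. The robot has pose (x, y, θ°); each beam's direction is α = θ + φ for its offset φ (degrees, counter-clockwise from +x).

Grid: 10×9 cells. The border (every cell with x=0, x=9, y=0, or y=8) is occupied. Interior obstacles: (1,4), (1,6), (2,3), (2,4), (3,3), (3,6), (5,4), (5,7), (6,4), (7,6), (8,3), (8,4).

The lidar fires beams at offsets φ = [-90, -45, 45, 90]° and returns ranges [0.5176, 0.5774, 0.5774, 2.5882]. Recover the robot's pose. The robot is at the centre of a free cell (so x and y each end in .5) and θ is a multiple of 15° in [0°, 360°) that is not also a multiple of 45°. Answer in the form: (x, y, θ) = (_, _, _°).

(x, y, θ) = (6.5, 7.5, 165°)

The pose lattice has 44·16 = 704 candidates. Test each by forward raycasting.
  (5.5, 2.5, 240°): beam 1 = 1.7321 ≠ 0.5176 ✗
  (4.5, 6.5, 255°): beam 3 = 1.7321 ≠ 0.5774 ✗
  (6.5, 3.5, 60°): beam 1 = 2.8868 ≠ 0.5176 ✗
  …
  (6.5, 7.5, 165°): r_1=0.5176, r_2=0.5774, r_3=0.5774, r_4=2.5882 — all match ✓
No second candidate reproduces the full scan.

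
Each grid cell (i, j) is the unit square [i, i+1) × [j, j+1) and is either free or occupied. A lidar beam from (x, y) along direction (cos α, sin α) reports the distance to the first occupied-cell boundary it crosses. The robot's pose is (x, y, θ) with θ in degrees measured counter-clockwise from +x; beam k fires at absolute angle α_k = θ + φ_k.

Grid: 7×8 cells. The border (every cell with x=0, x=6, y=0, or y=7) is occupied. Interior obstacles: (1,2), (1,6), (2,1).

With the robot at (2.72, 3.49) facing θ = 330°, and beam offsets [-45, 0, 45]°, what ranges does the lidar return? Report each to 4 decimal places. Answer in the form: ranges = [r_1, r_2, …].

ranges = [2.5778, 3.7874, 3.3957]

beam 1: φ=-45°, α=285°
  dir = (cos 285°, sin 285°) = (0.2588, -0.9659); from cell (2,3)
  next x-line at t=1.0818, next y-line at t=0.5073; Δt_x=3.8637, Δt_y=1.0353
    y: enter (2,2) at t=0.5073
    x: enter (3,2) at t=1.0818
    y: enter (3,1) at t=1.5426
    y: enter (3,0) at t=2.5778 ← occupied
  → r_1 = 2.5778
beam 2: φ=0°, α=330°
  dir = (cos 330°, sin 330°) = (0.8660, -0.5000); from cell (2,3)
  next x-line at t=0.3233, next y-line at t=0.9800; Δt_x=1.1547, Δt_y=2.0000
    x: enter (3,3) at t=0.3233
    y: enter (3,2) at t=0.9800
    x: enter (4,2) at t=1.4780
    x: enter (5,2) at t=2.6327
    y: enter (5,1) at t=2.9800
    x: enter (6,1) at t=3.7874 ← occupied
  → r_2 = 3.7874
beam 3: φ=45°, α=15°
  dir = (cos 15°, sin 15°) = (0.9659, 0.2588); from cell (2,3)
  next x-line at t=0.2899, next y-line at t=1.9705; Δt_x=1.0353, Δt_y=3.8637
    x: enter (3,3) at t=0.2899
    x: enter (4,3) at t=1.3252
    y: enter (4,4) at t=1.9705
    x: enter (5,4) at t=2.3604
    x: enter (6,4) at t=3.3957 ← occupied
  → r_3 = 3.3957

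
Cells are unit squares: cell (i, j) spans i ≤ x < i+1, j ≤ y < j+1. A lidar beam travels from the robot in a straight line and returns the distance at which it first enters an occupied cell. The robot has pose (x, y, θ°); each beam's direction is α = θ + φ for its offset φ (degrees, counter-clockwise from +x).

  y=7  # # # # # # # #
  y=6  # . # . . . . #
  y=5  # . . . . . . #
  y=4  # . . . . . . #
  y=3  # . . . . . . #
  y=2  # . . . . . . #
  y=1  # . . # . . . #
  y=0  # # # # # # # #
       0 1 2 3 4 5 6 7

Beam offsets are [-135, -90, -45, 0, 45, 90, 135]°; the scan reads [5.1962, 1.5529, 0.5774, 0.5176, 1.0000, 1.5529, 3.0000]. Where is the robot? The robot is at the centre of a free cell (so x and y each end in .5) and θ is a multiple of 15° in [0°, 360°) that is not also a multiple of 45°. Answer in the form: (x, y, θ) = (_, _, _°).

Enumerate (i+0.5, j+0.5, θ) over the 34 free cells and 16 admissible headings. For each, cast all 7 beams and compare to the given ranges.
  (5.5, 4.5, 165°): beam 1 = 1.7321 ≠ 5.1962 ✗
  (2.5, 2.5, 150°): beam 1 = 4.6587 ≠ 5.1962 ✗
  (1.5, 5.5, 195°): beam 1 = 1.0000 ≠ 5.1962 ✗
  (1.5, 3.5, 240°): beam 1 = 1.9319 ≠ 5.1962 ✗
  …
  (5.5, 1.5, 285°): r_1=5.1962, r_2=1.5529, r_3=0.5774, r_4=0.5176, r_5=1.0000, r_6=1.5529, r_7=3.0000 — all match ✓
No second candidate reproduces the full scan.

(x, y, θ) = (5.5, 1.5, 285°)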